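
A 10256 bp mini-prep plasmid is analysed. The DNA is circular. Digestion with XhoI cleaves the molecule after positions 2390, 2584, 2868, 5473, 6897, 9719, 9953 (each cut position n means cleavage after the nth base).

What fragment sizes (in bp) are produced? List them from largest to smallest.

Circular molecule, 7 cuts → 7 fragments:
  2584 − 2390 = 194 bp
  2868 − 2584 = 284 bp
  5473 − 2868 = 2605 bp
  6897 − 5473 = 1424 bp
  9719 − 6897 = 2822 bp
  9953 − 9719 = 234 bp
  wrap: 10256 − 9953 + 2390 = 2693 bp
Sorted largest to smallest: 2822, 2693, 2605, 1424, 284, 234, 194 bp.

2822, 2693, 2605, 1424, 284, 234, 194 bp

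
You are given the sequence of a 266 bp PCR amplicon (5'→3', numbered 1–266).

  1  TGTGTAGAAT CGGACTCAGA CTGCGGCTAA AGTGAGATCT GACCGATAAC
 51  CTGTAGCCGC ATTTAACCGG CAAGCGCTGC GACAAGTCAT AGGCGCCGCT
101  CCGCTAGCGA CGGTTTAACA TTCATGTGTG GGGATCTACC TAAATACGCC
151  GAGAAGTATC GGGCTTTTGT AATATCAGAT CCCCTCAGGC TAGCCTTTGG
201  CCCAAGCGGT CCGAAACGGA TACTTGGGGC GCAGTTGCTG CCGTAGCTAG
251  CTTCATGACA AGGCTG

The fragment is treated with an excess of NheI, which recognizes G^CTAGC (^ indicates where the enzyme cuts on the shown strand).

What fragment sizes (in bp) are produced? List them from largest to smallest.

103, 86, 57, 20 bp

NheI sites (GCTAGC) start at positions 103, 189, 246.
NheI cuts after the first base of each site, so after positions 103, 189, 246.
Linear molecule, 3 cuts → 4 fragments:
  1–103 → 103 bp
  104–189 → 86 bp
  190–246 → 57 bp
  247–266 → 20 bp
Sorted largest to smallest: 103, 86, 57, 20 bp.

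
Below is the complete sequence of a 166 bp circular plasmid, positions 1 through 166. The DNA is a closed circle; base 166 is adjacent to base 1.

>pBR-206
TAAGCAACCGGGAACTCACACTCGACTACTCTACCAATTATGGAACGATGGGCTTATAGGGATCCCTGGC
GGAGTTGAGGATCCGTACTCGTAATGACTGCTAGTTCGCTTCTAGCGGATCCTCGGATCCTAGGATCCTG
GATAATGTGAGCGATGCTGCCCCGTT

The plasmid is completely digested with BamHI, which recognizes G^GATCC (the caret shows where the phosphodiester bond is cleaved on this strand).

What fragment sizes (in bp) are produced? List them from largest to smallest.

BamHI sites (GGATCC) start at positions 60, 79, 117, 125, 133.
BamHI cuts after the first base of each site, so after positions 60, 79, 117, 125, 133.
Circular molecule, 5 cuts → 5 fragments:
  61–79 → 19 bp
  80–117 → 38 bp
  118–125 → 8 bp
  126–133 → 8 bp
  134–166 then 1–60 → 33 + 60 = 93 bp
Sorted largest to smallest: 93, 38, 19, 8, 8 bp.

93, 38, 19, 8, 8 bp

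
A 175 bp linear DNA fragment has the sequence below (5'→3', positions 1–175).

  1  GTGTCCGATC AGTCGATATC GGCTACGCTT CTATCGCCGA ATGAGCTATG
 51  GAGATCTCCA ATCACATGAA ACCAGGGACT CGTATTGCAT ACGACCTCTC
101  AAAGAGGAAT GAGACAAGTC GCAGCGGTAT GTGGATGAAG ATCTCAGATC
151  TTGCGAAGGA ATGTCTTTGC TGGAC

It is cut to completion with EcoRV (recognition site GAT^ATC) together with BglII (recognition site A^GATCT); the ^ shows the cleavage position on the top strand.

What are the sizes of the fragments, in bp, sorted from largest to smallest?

The EcoRV site (GATATC) starts at position 15.
EcoRV cuts after base 3 of each site, so after position 17.
BglII sites (AGATCT) start at positions 52, 139, 146.
BglII cuts after the first base of each site, so after positions 52, 139, 146.
Combined cut positions: 17, 52, 139, 146.
Linear molecule, 4 cuts → 5 fragments:
  1–17 → 17 bp
  18–52 → 35 bp
  53–139 → 87 bp
  140–146 → 7 bp
  147–175 → 29 bp
Sorted largest to smallest: 87, 35, 29, 17, 7 bp.

87, 35, 29, 17, 7 bp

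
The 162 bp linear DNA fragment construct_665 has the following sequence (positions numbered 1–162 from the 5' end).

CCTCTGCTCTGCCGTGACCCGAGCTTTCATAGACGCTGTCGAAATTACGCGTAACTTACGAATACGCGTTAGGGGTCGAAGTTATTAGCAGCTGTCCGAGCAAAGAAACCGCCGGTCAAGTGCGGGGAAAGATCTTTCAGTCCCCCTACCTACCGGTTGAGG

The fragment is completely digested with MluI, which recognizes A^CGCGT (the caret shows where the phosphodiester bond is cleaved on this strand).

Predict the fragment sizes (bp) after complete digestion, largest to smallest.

MluI sites (ACGCGT) start at positions 47, 64.
MluI cuts after the first base of each site, so after positions 47, 64.
Linear molecule, 2 cuts → 3 fragments:
  1–47 → 47 bp
  48–64 → 17 bp
  65–162 → 98 bp
Sorted largest to smallest: 98, 47, 17 bp.

98, 47, 17 bp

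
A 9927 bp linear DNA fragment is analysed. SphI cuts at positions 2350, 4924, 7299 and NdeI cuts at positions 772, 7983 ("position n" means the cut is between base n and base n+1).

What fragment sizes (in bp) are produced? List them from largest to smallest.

Combined cut positions (sorted): 772, 2350, 4924, 7299, 7983.
Linear molecule, 5 cuts → 6 fragments:
  772 − 0 = 772 bp
  2350 − 772 = 1578 bp
  4924 − 2350 = 2574 bp
  7299 − 4924 = 2375 bp
  7983 − 7299 = 684 bp
  9927 − 7983 = 1944 bp
Sorted largest to smallest: 2574, 2375, 1944, 1578, 772, 684 bp.

2574, 2375, 1944, 1578, 772, 684 bp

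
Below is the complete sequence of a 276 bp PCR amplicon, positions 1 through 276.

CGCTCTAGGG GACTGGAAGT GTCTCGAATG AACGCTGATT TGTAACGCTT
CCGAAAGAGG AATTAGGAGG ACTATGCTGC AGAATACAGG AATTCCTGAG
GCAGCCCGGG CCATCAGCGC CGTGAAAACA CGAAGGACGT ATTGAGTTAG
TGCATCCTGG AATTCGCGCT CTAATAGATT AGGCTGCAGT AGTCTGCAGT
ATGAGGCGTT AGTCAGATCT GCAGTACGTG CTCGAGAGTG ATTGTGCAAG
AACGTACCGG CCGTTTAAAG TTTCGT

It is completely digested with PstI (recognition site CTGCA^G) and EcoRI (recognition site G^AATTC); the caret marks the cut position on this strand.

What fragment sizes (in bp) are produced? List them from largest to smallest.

81, 70, 53, 28, 25, 10, 9 bp

PstI sites (CTGCAG) start at positions 77, 184, 194, 219.
PstI cuts after base 5 of each site (before the last base), so after positions 81, 188, 198, 223.
EcoRI sites (GAATTC) start at positions 90, 160.
EcoRI cuts after the first base of each site, so after positions 90, 160.
Combined cut positions: 81, 90, 160, 188, 198, 223.
Linear molecule, 6 cuts → 7 fragments:
  1–81 → 81 bp
  82–90 → 9 bp
  91–160 → 70 bp
  161–188 → 28 bp
  189–198 → 10 bp
  199–223 → 25 bp
  224–276 → 53 bp
Sorted largest to smallest: 81, 70, 53, 28, 25, 10, 9 bp.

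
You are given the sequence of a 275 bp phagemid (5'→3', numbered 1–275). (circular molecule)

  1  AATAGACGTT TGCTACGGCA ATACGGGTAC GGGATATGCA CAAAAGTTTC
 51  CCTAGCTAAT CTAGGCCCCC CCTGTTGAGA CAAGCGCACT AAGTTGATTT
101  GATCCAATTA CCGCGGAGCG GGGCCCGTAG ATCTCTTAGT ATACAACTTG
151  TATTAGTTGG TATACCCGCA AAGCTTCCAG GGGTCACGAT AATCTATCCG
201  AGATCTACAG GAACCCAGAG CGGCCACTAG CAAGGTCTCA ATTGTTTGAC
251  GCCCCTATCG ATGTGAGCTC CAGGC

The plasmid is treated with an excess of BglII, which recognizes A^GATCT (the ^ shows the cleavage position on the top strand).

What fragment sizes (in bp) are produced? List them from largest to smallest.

BglII sites (AGATCT) start at positions 129, 201.
BglII cuts after the first base of each site, so after positions 129, 201.
Circular molecule, 2 cuts → 2 fragments:
  130–201 → 72 bp
  202–275 then 1–129 → 74 + 129 = 203 bp
Sorted largest to smallest: 203, 72 bp.

203, 72 bp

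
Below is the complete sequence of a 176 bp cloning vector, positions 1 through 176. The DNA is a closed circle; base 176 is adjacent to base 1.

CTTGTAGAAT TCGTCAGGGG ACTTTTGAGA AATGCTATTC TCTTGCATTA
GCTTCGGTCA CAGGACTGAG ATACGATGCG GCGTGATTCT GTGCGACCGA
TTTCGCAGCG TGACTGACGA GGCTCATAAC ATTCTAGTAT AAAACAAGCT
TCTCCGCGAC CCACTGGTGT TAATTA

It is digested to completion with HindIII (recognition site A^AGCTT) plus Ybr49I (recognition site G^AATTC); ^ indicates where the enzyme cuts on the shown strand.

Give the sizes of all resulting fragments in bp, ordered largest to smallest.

The HindIII site (AAGCTT) starts at position 146.
HindIII cuts after the first base of each site, so after position 146.
The Ybr49I site (GAATTC) starts at position 7.
Ybr49I cuts after the first base of each site, so after position 7.
Combined cut positions: 7, 146.
Circular molecule, 2 cuts → 2 fragments:
  8–146 → 139 bp
  147–176 then 1–7 → 30 + 7 = 37 bp
Sorted largest to smallest: 139, 37 bp.

139, 37 bp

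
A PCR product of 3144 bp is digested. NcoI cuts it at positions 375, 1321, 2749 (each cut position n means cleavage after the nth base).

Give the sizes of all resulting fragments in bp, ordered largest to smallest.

1428, 946, 395, 375 bp

Linear molecule, 3 cuts → 4 fragments:
  375 − 0 = 375 bp
  1321 − 375 = 946 bp
  2749 − 1321 = 1428 bp
  3144 − 2749 = 395 bp
Sorted largest to smallest: 1428, 946, 395, 375 bp.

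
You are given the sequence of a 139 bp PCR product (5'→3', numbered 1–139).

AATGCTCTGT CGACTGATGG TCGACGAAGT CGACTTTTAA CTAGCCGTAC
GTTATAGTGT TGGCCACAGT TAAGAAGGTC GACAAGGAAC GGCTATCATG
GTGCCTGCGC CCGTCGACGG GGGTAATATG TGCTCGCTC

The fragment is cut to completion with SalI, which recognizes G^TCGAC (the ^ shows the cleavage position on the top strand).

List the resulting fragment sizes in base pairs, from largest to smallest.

49, 35, 26, 11, 9, 9 bp

SalI sites (GTCGAC) start at positions 9, 20, 29, 78, 113.
SalI cuts after the first base of each site, so after positions 9, 20, 29, 78, 113.
Linear molecule, 5 cuts → 6 fragments:
  1–9 → 9 bp
  10–20 → 11 bp
  21–29 → 9 bp
  30–78 → 49 bp
  79–113 → 35 bp
  114–139 → 26 bp
Sorted largest to smallest: 49, 35, 26, 11, 9, 9 bp.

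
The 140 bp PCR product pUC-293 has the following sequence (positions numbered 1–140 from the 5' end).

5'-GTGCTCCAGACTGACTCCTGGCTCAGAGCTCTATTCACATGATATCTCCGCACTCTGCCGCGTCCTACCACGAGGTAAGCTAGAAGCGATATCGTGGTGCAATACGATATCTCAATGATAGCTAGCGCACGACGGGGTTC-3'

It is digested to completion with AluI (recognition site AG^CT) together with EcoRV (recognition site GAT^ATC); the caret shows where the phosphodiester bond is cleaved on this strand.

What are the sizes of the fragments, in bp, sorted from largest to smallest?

36, 28, 19, 18, 15, 13, 11 bp

AluI sites (AGCT) start at positions 27, 78, 120.
AluI cuts after base 2 of each site, so after positions 28, 79, 121.
EcoRV sites (GATATC) start at positions 41, 88, 106.
EcoRV cuts after base 3 of each site, so after positions 43, 90, 108.
Combined cut positions: 28, 43, 79, 90, 108, 121.
Linear molecule, 6 cuts → 7 fragments:
  1–28 → 28 bp
  29–43 → 15 bp
  44–79 → 36 bp
  80–90 → 11 bp
  91–108 → 18 bp
  109–121 → 13 bp
  122–140 → 19 bp
Sorted largest to smallest: 36, 28, 19, 18, 15, 13, 11 bp.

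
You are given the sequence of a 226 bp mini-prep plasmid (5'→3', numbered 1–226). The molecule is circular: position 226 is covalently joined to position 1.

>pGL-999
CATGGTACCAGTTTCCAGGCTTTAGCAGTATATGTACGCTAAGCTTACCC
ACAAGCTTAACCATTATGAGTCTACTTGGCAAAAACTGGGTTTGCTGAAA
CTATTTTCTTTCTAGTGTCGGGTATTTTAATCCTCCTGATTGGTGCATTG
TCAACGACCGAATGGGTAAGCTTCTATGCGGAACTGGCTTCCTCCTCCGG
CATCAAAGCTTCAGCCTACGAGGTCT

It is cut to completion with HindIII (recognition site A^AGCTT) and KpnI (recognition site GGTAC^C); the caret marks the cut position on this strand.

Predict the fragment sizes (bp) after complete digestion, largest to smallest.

HindIII sites (AAGCTT) start at positions 41, 53, 168, 206.
HindIII cuts after the first base of each site, so after positions 41, 53, 168, 206.
The KpnI site (GGTACC) starts at position 4.
KpnI cuts after base 5 of each site (before the last base), so after position 8.
Combined cut positions: 8, 41, 53, 168, 206.
Circular molecule, 5 cuts → 5 fragments:
  9–41 → 33 bp
  42–53 → 12 bp
  54–168 → 115 bp
  169–206 → 38 bp
  207–226 then 1–8 → 20 + 8 = 28 bp
Sorted largest to smallest: 115, 38, 33, 28, 12 bp.

115, 38, 33, 28, 12 bp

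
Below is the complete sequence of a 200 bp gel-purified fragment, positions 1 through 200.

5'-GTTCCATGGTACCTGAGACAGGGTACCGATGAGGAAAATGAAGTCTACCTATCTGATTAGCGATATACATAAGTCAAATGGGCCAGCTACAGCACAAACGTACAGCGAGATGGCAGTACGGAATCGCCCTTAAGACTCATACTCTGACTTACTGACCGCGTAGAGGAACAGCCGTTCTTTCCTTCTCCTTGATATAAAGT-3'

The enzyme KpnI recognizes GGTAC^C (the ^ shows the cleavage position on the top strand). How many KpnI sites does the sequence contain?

GGTACC occurs starting at positions 8, 22.
KpnI cuts at 2 sites.

2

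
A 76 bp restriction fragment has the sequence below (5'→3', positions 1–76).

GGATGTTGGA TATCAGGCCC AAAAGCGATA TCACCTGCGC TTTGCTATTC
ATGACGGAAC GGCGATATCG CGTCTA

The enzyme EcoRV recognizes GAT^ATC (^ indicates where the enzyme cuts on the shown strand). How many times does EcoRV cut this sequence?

GATATC occurs starting at positions 9, 27, 64.
EcoRV cuts at 3 sites.

3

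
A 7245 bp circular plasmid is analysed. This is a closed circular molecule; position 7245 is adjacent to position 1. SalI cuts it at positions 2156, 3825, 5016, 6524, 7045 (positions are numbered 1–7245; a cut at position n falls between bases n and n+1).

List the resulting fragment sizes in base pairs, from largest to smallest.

Circular molecule, 5 cuts → 5 fragments:
  3825 − 2156 = 1669 bp
  5016 − 3825 = 1191 bp
  6524 − 5016 = 1508 bp
  7045 − 6524 = 521 bp
  wrap: 7245 − 7045 + 2156 = 2356 bp
Sorted largest to smallest: 2356, 1669, 1508, 1191, 521 bp.

2356, 1669, 1508, 1191, 521 bp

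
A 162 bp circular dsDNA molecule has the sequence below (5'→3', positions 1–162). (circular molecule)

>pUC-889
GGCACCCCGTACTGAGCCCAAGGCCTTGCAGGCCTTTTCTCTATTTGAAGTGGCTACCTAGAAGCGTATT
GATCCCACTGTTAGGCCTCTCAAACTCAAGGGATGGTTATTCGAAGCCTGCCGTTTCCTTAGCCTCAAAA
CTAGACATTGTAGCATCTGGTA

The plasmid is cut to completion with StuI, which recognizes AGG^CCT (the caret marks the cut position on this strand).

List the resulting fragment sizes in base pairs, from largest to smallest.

StuI sites (AGGCCT) start at positions 21, 30, 83.
StuI cuts after base 3 of each site, so after positions 23, 32, 85.
Circular molecule, 3 cuts → 3 fragments:
  24–32 → 9 bp
  33–85 → 53 bp
  86–162 then 1–23 → 77 + 23 = 100 bp
Sorted largest to smallest: 100, 53, 9 bp.

100, 53, 9 bp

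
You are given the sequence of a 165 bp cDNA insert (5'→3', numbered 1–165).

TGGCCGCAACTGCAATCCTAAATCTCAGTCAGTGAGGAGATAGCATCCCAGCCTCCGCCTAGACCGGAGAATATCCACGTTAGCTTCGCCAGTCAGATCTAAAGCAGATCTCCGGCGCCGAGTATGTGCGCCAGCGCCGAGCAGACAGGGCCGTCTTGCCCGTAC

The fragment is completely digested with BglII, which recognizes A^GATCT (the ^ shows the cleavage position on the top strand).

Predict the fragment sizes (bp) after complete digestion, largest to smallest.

BglII sites (AGATCT) start at positions 95, 106.
BglII cuts after the first base of each site, so after positions 95, 106.
Linear molecule, 2 cuts → 3 fragments:
  1–95 → 95 bp
  96–106 → 11 bp
  107–165 → 59 bp
Sorted largest to smallest: 95, 59, 11 bp.

95, 59, 11 bp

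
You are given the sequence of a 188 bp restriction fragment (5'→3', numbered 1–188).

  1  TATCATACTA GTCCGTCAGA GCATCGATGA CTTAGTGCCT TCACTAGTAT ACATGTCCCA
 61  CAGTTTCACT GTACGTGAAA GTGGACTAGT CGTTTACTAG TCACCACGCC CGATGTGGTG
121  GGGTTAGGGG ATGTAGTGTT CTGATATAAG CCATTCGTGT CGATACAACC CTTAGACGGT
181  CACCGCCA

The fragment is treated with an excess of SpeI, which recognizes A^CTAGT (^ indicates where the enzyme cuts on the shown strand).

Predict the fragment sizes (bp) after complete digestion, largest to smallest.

SpeI sites (ACTAGT) start at positions 7, 43, 85, 96.
SpeI cuts after the first base of each site, so after positions 7, 43, 85, 96.
Linear molecule, 4 cuts → 5 fragments:
  1–7 → 7 bp
  8–43 → 36 bp
  44–85 → 42 bp
  86–96 → 11 bp
  97–188 → 92 bp
Sorted largest to smallest: 92, 42, 36, 11, 7 bp.

92, 42, 36, 11, 7 bp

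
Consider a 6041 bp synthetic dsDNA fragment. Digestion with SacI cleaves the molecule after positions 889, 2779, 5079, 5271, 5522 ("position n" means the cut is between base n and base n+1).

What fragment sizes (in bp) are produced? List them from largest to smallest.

2300, 1890, 889, 519, 251, 192 bp

Linear molecule, 5 cuts → 6 fragments:
  889 − 0 = 889 bp
  2779 − 889 = 1890 bp
  5079 − 2779 = 2300 bp
  5271 − 5079 = 192 bp
  5522 − 5271 = 251 bp
  6041 − 5522 = 519 bp
Sorted largest to smallest: 2300, 1890, 889, 519, 251, 192 bp.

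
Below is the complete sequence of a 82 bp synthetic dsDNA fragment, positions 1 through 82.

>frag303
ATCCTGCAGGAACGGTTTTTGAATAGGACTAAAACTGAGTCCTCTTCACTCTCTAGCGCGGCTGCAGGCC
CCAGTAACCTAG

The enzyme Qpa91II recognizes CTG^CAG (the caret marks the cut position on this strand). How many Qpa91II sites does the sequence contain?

2

CTGCAG occurs starting at positions 4, 62.
Qpa91II cuts at 2 sites.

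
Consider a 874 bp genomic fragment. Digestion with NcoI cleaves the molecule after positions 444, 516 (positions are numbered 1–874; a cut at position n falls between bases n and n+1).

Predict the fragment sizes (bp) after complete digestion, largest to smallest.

Linear molecule, 2 cuts → 3 fragments:
  444 − 0 = 444 bp
  516 − 444 = 72 bp
  874 − 516 = 358 bp
Sorted largest to smallest: 444, 358, 72 bp.

444, 358, 72 bp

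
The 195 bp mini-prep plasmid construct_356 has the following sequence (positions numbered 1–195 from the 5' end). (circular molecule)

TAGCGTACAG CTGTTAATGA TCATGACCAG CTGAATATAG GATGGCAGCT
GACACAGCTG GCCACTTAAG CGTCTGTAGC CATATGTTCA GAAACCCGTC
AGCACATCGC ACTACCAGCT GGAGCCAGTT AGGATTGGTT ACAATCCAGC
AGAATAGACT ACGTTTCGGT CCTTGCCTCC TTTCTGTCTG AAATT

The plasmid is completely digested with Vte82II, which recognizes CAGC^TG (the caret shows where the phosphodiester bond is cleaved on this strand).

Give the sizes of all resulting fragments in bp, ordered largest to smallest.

Vte82II sites (CAGCTG) start at positions 8, 28, 46, 55, 116.
Vte82II cuts after base 4 of each site, so after positions 11, 31, 49, 58, 119.
Circular molecule, 5 cuts → 5 fragments:
  12–31 → 20 bp
  32–49 → 18 bp
  50–58 → 9 bp
  59–119 → 61 bp
  120–195 then 1–11 → 76 + 11 = 87 bp
Sorted largest to smallest: 87, 61, 20, 18, 9 bp.

87, 61, 20, 18, 9 bp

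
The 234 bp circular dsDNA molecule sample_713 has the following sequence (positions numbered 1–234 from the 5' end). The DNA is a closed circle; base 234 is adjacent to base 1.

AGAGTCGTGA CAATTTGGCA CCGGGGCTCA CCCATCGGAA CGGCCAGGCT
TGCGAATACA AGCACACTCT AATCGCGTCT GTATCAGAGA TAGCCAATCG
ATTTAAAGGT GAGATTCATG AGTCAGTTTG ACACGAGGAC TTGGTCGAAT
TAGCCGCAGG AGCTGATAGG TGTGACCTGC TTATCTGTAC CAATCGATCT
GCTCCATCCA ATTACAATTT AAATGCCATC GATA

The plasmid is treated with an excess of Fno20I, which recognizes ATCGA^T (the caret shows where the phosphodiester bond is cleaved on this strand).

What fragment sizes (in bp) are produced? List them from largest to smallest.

Fno20I sites (ATCGAT) start at positions 97, 193, 228.
Fno20I cuts after base 5 of each site (before the last base), so after positions 101, 197, 232.
Circular molecule, 3 cuts → 3 fragments:
  102–197 → 96 bp
  198–232 → 35 bp
  233–234 then 1–101 → 2 + 101 = 103 bp
Sorted largest to smallest: 103, 96, 35 bp.

103, 96, 35 bp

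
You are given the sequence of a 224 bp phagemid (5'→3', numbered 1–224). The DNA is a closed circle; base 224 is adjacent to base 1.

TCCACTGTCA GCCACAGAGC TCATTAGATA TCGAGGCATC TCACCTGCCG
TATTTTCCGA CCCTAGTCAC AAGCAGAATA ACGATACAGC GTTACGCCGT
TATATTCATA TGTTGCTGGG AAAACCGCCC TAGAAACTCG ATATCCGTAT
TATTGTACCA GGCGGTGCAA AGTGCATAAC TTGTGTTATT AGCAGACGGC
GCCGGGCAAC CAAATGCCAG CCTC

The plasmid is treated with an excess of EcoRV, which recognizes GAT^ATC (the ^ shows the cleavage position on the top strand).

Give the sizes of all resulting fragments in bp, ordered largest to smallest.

113, 111 bp

EcoRV sites (GATATC) start at positions 27, 140.
EcoRV cuts after base 3 of each site, so after positions 29, 142.
Circular molecule, 2 cuts → 2 fragments:
  30–142 → 113 bp
  143–224 then 1–29 → 82 + 29 = 111 bp
Sorted largest to smallest: 113, 111 bp.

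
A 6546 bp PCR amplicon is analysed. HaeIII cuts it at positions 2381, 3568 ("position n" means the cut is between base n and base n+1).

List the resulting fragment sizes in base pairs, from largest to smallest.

Linear molecule, 2 cuts → 3 fragments:
  2381 − 0 = 2381 bp
  3568 − 2381 = 1187 bp
  6546 − 3568 = 2978 bp
Sorted largest to smallest: 2978, 2381, 1187 bp.

2978, 2381, 1187 bp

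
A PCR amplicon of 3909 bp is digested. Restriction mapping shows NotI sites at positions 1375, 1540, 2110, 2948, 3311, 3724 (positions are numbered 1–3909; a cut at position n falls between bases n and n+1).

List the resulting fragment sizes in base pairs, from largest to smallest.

1375, 838, 570, 413, 363, 185, 165 bp

Linear molecule, 6 cuts → 7 fragments:
  1375 − 0 = 1375 bp
  1540 − 1375 = 165 bp
  2110 − 1540 = 570 bp
  2948 − 2110 = 838 bp
  3311 − 2948 = 363 bp
  3724 − 3311 = 413 bp
  3909 − 3724 = 185 bp
Sorted largest to smallest: 1375, 838, 570, 413, 363, 185, 165 bp.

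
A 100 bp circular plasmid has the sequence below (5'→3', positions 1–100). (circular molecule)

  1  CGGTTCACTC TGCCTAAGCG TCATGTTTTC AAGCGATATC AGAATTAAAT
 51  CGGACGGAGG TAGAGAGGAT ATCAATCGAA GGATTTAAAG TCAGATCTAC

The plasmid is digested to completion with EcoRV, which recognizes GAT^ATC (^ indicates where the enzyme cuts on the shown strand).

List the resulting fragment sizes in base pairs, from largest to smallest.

67, 33 bp

EcoRV sites (GATATC) start at positions 35, 68.
EcoRV cuts after base 3 of each site, so after positions 37, 70.
Circular molecule, 2 cuts → 2 fragments:
  38–70 → 33 bp
  71–100 then 1–37 → 30 + 37 = 67 bp
Sorted largest to smallest: 67, 33 bp.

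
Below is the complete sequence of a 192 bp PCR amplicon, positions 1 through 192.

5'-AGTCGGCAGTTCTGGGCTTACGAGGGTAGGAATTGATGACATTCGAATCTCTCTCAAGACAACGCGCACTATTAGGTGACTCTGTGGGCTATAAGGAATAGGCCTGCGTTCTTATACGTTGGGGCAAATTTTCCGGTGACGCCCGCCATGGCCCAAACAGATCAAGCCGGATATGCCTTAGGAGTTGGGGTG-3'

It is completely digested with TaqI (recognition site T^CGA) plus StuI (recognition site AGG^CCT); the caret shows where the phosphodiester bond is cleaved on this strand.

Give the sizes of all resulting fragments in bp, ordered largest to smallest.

90, 59, 43 bp

The TaqI site (TCGA) starts at position 43.
TaqI cuts after the first base of each site, so after position 43.
The StuI site (AGGCCT) starts at position 100.
StuI cuts after base 3 of each site, so after position 102.
Combined cut positions: 43, 102.
Linear molecule, 2 cuts → 3 fragments:
  1–43 → 43 bp
  44–102 → 59 bp
  103–192 → 90 bp
Sorted largest to smallest: 90, 59, 43 bp.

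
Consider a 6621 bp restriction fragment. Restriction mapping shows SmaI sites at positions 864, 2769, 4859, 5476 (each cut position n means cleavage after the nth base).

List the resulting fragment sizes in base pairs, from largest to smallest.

Linear molecule, 4 cuts → 5 fragments:
  864 − 0 = 864 bp
  2769 − 864 = 1905 bp
  4859 − 2769 = 2090 bp
  5476 − 4859 = 617 bp
  6621 − 5476 = 1145 bp
Sorted largest to smallest: 2090, 1905, 1145, 864, 617 bp.

2090, 1905, 1145, 864, 617 bp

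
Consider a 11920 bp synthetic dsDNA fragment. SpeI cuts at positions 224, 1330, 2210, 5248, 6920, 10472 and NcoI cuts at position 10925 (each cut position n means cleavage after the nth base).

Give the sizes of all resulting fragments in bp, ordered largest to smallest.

Combined cut positions (sorted): 224, 1330, 2210, 5248, 6920, 10472, 10925.
Linear molecule, 7 cuts → 8 fragments:
  224 − 0 = 224 bp
  1330 − 224 = 1106 bp
  2210 − 1330 = 880 bp
  5248 − 2210 = 3038 bp
  6920 − 5248 = 1672 bp
  10472 − 6920 = 3552 bp
  10925 − 10472 = 453 bp
  11920 − 10925 = 995 bp
Sorted largest to smallest: 3552, 3038, 1672, 1106, 995, 880, 453, 224 bp.

3552, 3038, 1672, 1106, 995, 880, 453, 224 bp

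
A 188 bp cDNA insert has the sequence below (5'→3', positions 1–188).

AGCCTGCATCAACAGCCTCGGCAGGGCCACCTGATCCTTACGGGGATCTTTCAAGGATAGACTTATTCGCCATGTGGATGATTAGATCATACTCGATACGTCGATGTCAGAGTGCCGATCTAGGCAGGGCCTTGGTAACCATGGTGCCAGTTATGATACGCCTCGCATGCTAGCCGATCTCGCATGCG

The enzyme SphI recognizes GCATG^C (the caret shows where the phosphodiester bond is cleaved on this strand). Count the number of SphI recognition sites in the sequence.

GCATGC occurs starting at positions 165, 182.
SphI cuts at 2 sites.

2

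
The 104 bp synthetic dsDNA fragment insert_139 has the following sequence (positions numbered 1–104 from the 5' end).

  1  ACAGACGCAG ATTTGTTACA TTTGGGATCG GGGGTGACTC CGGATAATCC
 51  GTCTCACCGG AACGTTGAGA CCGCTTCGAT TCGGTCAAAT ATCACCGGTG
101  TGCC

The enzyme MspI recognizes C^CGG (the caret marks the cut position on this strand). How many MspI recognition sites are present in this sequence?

CCGG occurs starting at positions 40, 57, 95.
MspI cuts at 3 sites.

3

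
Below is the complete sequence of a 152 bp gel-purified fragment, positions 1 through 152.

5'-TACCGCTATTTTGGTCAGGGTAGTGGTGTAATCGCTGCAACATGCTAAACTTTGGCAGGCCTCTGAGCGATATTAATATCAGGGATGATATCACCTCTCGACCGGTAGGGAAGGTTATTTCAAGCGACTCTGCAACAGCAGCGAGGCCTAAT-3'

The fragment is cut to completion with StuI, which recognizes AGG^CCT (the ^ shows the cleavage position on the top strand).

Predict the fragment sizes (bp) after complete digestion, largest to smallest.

StuI sites (AGGCCT) start at positions 57, 144.
StuI cuts after base 3 of each site, so after positions 59, 146.
Linear molecule, 2 cuts → 3 fragments:
  1–59 → 59 bp
  60–146 → 87 bp
  147–152 → 6 bp
Sorted largest to smallest: 87, 59, 6 bp.

87, 59, 6 bp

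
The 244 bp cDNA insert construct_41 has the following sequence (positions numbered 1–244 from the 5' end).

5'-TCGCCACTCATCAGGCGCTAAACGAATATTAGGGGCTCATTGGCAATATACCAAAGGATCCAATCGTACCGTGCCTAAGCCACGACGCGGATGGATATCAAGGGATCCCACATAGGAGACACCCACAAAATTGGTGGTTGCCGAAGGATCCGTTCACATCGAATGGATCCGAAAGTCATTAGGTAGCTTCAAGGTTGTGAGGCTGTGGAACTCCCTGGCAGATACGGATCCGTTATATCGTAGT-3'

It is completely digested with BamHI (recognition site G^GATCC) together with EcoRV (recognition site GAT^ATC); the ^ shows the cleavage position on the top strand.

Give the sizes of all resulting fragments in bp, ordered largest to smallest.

BamHI sites (GGATCC) start at positions 56, 103, 146, 165, 226.
BamHI cuts after the first base of each site, so after positions 56, 103, 146, 165, 226.
The EcoRV site (GATATC) starts at position 94.
EcoRV cuts after base 3 of each site, so after position 96.
Combined cut positions: 56, 96, 103, 146, 165, 226.
Linear molecule, 6 cuts → 7 fragments:
  1–56 → 56 bp
  57–96 → 40 bp
  97–103 → 7 bp
  104–146 → 43 bp
  147–165 → 19 bp
  166–226 → 61 bp
  227–244 → 18 bp
Sorted largest to smallest: 61, 56, 43, 40, 19, 18, 7 bp.

61, 56, 43, 40, 19, 18, 7 bp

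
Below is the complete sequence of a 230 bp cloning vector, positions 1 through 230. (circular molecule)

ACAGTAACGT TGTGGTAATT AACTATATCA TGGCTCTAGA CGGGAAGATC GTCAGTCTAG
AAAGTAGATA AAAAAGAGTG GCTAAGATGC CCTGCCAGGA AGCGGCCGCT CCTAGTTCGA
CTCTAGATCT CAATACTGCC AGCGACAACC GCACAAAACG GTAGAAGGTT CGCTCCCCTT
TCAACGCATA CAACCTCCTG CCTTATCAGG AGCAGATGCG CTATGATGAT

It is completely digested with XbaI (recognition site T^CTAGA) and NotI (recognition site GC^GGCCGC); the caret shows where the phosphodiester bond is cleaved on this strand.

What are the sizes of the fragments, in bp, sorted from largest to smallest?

XbaI sites (TCTAGA) start at positions 35, 56, 122.
XbaI cuts after the first base of each site, so after positions 35, 56, 122.
The NotI site (GCGGCCGC) starts at position 102.
NotI cuts after base 2 of each site, so after position 103.
Combined cut positions: 35, 56, 103, 122.
Circular molecule, 4 cuts → 4 fragments:
  36–56 → 21 bp
  57–103 → 47 bp
  104–122 → 19 bp
  123–230 then 1–35 → 108 + 35 = 143 bp
Sorted largest to smallest: 143, 47, 21, 19 bp.

143, 47, 21, 19 bp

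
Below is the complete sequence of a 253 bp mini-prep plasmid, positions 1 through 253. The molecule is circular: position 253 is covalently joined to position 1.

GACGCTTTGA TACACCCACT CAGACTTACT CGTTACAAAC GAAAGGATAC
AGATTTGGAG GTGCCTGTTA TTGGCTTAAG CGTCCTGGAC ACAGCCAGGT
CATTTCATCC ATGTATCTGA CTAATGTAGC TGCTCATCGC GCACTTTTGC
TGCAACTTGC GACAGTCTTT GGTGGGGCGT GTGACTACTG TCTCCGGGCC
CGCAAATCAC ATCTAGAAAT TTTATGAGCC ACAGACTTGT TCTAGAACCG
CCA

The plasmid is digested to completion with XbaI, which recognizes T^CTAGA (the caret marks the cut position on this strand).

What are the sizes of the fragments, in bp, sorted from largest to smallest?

XbaI sites (TCTAGA) start at positions 212, 241.
XbaI cuts after the first base of each site, so after positions 212, 241.
Circular molecule, 2 cuts → 2 fragments:
  213–241 → 29 bp
  242–253 then 1–212 → 12 + 212 = 224 bp
Sorted largest to smallest: 224, 29 bp.

224, 29 bp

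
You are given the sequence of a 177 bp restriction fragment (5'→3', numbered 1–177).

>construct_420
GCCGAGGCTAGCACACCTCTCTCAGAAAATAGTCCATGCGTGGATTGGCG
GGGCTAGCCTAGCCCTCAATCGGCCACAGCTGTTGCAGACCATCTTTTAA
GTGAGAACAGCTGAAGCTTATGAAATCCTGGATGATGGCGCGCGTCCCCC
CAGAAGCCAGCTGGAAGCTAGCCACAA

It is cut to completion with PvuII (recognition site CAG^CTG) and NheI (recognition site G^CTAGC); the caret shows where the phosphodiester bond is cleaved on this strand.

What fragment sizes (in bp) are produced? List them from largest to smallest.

50, 46, 31, 26, 10, 7, 7 bp

PvuII sites (CAGCTG) start at positions 77, 108, 158.
PvuII cuts after base 3 of each site, so after positions 79, 110, 160.
NheI sites (GCTAGC) start at positions 7, 53, 167.
NheI cuts after the first base of each site, so after positions 7, 53, 167.
Combined cut positions: 7, 53, 79, 110, 160, 167.
Linear molecule, 6 cuts → 7 fragments:
  1–7 → 7 bp
  8–53 → 46 bp
  54–79 → 26 bp
  80–110 → 31 bp
  111–160 → 50 bp
  161–167 → 7 bp
  168–177 → 10 bp
Sorted largest to smallest: 50, 46, 31, 26, 10, 7, 7 bp.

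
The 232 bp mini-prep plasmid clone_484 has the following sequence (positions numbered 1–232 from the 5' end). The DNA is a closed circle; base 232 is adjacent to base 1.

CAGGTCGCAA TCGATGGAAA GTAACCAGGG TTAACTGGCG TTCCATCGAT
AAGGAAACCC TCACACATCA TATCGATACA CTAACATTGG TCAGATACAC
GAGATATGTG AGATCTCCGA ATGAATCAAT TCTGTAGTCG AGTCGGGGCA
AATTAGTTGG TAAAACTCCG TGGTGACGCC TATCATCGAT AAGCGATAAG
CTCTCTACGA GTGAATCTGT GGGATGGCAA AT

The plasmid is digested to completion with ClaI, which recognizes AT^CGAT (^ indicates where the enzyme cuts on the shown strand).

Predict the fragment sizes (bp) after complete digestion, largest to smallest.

113, 57, 35, 27 bp

ClaI sites (ATCGAT) start at positions 10, 45, 72, 185.
ClaI cuts after base 2 of each site, so after positions 11, 46, 73, 186.
Circular molecule, 4 cuts → 4 fragments:
  12–46 → 35 bp
  47–73 → 27 bp
  74–186 → 113 bp
  187–232 then 1–11 → 46 + 11 = 57 bp
Sorted largest to smallest: 113, 57, 35, 27 bp.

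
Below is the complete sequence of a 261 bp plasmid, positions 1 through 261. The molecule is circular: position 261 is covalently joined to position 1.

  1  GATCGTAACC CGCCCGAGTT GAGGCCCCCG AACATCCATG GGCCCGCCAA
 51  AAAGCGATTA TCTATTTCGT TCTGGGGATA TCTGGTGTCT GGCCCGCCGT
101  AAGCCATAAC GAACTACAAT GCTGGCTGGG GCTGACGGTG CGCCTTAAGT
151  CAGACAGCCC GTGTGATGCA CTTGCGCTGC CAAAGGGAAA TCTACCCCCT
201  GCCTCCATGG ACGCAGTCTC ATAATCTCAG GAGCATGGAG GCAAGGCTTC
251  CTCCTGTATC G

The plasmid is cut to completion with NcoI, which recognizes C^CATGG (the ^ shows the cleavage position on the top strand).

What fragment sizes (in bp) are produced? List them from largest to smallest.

169, 92 bp

NcoI sites (CCATGG) start at positions 36, 205.
NcoI cuts after the first base of each site, so after positions 36, 205.
Circular molecule, 2 cuts → 2 fragments:
  37–205 → 169 bp
  206–261 then 1–36 → 56 + 36 = 92 bp
Sorted largest to smallest: 169, 92 bp.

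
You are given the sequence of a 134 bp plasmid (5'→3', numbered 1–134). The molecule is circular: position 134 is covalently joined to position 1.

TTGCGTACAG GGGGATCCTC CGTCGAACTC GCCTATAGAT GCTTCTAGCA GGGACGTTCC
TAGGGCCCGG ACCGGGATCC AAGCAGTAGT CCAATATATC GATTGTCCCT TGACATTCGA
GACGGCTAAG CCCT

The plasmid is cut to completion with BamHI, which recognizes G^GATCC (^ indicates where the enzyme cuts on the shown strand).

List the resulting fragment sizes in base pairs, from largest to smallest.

BamHI sites (GGATCC) start at positions 13, 75.
BamHI cuts after the first base of each site, so after positions 13, 75.
Circular molecule, 2 cuts → 2 fragments:
  14–75 → 62 bp
  76–134 then 1–13 → 59 + 13 = 72 bp
Sorted largest to smallest: 72, 62 bp.

72, 62 bp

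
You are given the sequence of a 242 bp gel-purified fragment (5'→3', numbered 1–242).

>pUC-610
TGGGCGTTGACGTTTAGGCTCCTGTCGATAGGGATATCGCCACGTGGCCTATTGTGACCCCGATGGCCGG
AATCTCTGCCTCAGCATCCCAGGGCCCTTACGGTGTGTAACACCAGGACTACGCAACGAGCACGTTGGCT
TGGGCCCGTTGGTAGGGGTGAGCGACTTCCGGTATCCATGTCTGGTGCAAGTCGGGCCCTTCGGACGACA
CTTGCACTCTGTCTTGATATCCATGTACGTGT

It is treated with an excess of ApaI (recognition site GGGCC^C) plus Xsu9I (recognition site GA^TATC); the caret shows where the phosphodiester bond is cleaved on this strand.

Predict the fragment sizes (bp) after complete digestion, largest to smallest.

ApaI sites (GGGCCC) start at positions 92, 142, 194.
ApaI cuts after base 5 of each site (before the last base), so after positions 96, 146, 198.
Xsu9I sites (GATATC) start at positions 33, 226.
Xsu9I cuts after base 2 of each site, so after positions 34, 227.
Combined cut positions: 34, 96, 146, 198, 227.
Linear molecule, 5 cuts → 6 fragments:
  1–34 → 34 bp
  35–96 → 62 bp
  97–146 → 50 bp
  147–198 → 52 bp
  199–227 → 29 bp
  228–242 → 15 bp
Sorted largest to smallest: 62, 52, 50, 34, 29, 15 bp.

62, 52, 50, 34, 29, 15 bp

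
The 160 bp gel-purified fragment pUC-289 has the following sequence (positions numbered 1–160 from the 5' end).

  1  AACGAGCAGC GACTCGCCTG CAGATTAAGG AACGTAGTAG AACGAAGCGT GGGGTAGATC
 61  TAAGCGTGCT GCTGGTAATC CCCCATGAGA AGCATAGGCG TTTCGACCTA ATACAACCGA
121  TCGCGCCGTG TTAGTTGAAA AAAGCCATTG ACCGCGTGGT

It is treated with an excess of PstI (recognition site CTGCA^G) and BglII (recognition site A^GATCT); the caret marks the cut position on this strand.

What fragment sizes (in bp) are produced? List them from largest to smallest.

The PstI site (CTGCAG) starts at position 18.
PstI cuts after base 5 of each site (before the last base), so after position 22.
The BglII site (AGATCT) starts at position 56.
BglII cuts after the first base of each site, so after position 56.
Combined cut positions: 22, 56.
Linear molecule, 2 cuts → 3 fragments:
  1–22 → 22 bp
  23–56 → 34 bp
  57–160 → 104 bp
Sorted largest to smallest: 104, 34, 22 bp.

104, 34, 22 bp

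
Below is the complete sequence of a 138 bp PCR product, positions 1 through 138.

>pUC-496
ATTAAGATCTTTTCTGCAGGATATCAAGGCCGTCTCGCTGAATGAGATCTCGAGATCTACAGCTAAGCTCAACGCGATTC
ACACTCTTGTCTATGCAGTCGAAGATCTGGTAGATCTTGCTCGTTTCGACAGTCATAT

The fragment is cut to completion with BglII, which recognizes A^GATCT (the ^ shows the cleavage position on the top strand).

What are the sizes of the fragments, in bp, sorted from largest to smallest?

BglII sites (AGATCT) start at positions 5, 45, 53, 103, 112.
BglII cuts after the first base of each site, so after positions 5, 45, 53, 103, 112.
Linear molecule, 5 cuts → 6 fragments:
  1–5 → 5 bp
  6–45 → 40 bp
  46–53 → 8 bp
  54–103 → 50 bp
  104–112 → 9 bp
  113–138 → 26 bp
Sorted largest to smallest: 50, 40, 26, 9, 8, 5 bp.

50, 40, 26, 9, 8, 5 bp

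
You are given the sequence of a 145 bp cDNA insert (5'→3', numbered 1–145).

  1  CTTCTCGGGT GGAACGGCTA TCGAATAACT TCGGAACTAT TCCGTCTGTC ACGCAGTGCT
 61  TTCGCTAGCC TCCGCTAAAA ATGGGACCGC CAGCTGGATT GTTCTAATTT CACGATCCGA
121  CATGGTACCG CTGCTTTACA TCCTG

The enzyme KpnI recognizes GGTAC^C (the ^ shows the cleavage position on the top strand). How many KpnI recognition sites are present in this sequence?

1

GGTACC occurs starting at position 124.
KpnI cuts at 1 site.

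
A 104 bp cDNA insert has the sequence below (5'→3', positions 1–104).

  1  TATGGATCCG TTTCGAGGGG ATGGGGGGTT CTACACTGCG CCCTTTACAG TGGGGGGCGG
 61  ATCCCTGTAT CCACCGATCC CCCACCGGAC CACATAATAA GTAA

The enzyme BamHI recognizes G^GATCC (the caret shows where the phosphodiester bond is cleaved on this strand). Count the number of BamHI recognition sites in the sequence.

2

GGATCC occurs starting at positions 4, 59.
BamHI cuts at 2 sites.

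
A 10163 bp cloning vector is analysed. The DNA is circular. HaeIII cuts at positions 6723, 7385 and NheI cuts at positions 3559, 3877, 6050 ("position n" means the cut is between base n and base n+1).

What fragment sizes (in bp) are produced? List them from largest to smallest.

Combined cut positions (sorted): 3559, 3877, 6050, 6723, 7385.
Circular molecule, 5 cuts → 5 fragments:
  3877 − 3559 = 318 bp
  6050 − 3877 = 2173 bp
  6723 − 6050 = 673 bp
  7385 − 6723 = 662 bp
  wrap: 10163 − 7385 + 3559 = 6337 bp
Sorted largest to smallest: 6337, 2173, 673, 662, 318 bp.

6337, 2173, 673, 662, 318 bp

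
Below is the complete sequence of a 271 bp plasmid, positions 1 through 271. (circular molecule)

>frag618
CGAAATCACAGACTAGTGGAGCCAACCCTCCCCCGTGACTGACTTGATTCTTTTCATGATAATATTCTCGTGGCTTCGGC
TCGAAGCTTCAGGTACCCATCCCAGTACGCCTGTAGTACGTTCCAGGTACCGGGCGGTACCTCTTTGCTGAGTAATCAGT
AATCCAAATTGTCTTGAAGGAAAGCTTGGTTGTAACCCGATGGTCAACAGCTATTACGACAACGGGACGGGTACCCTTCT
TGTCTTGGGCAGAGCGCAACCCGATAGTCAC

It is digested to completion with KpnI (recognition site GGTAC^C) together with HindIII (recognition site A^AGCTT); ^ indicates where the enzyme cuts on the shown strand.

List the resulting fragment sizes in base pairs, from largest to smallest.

KpnI sites (GGTACC) start at positions 92, 126, 136, 230.
KpnI cuts after base 5 of each site (before the last base), so after positions 96, 130, 140, 234.
HindIII sites (AAGCTT) start at positions 84, 182.
HindIII cuts after the first base of each site, so after positions 84, 182.
Combined cut positions: 84, 96, 130, 140, 182, 234.
Circular molecule, 6 cuts → 6 fragments:
  85–96 → 12 bp
  97–130 → 34 bp
  131–140 → 10 bp
  141–182 → 42 bp
  183–234 → 52 bp
  235–271 then 1–84 → 37 + 84 = 121 bp
Sorted largest to smallest: 121, 52, 42, 34, 12, 10 bp.

121, 52, 42, 34, 12, 10 bp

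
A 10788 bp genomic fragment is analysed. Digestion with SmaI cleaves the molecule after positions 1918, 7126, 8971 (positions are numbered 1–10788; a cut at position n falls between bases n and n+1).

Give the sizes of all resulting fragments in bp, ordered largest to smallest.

Linear molecule, 3 cuts → 4 fragments:
  1918 − 0 = 1918 bp
  7126 − 1918 = 5208 bp
  8971 − 7126 = 1845 bp
  10788 − 8971 = 1817 bp
Sorted largest to smallest: 5208, 1918, 1845, 1817 bp.

5208, 1918, 1845, 1817 bp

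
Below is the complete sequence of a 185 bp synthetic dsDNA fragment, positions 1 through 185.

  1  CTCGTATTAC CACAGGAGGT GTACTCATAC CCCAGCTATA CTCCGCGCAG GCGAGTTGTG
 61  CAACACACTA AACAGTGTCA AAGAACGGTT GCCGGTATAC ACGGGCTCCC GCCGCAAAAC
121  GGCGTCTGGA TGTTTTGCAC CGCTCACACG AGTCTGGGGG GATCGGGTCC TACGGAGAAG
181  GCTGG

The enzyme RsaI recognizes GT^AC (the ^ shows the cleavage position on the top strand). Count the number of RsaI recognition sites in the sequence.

GTAC occurs starting at position 21.
RsaI cuts at 1 site.

1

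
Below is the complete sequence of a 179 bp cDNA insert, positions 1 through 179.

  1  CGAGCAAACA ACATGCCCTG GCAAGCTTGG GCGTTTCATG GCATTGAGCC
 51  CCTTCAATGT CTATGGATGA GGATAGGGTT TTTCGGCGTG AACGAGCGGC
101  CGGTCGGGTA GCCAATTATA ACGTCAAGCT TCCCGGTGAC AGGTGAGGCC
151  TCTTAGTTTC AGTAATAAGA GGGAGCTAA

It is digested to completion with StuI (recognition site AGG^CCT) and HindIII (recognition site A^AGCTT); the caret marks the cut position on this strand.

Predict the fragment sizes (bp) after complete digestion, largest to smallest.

103, 31, 23, 22 bp

The StuI site (AGGCCT) starts at position 146.
StuI cuts after base 3 of each site, so after position 148.
HindIII sites (AAGCTT) start at positions 23, 126.
HindIII cuts after the first base of each site, so after positions 23, 126.
Combined cut positions: 23, 126, 148.
Linear molecule, 3 cuts → 4 fragments:
  1–23 → 23 bp
  24–126 → 103 bp
  127–148 → 22 bp
  149–179 → 31 bp
Sorted largest to smallest: 103, 31, 23, 22 bp.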